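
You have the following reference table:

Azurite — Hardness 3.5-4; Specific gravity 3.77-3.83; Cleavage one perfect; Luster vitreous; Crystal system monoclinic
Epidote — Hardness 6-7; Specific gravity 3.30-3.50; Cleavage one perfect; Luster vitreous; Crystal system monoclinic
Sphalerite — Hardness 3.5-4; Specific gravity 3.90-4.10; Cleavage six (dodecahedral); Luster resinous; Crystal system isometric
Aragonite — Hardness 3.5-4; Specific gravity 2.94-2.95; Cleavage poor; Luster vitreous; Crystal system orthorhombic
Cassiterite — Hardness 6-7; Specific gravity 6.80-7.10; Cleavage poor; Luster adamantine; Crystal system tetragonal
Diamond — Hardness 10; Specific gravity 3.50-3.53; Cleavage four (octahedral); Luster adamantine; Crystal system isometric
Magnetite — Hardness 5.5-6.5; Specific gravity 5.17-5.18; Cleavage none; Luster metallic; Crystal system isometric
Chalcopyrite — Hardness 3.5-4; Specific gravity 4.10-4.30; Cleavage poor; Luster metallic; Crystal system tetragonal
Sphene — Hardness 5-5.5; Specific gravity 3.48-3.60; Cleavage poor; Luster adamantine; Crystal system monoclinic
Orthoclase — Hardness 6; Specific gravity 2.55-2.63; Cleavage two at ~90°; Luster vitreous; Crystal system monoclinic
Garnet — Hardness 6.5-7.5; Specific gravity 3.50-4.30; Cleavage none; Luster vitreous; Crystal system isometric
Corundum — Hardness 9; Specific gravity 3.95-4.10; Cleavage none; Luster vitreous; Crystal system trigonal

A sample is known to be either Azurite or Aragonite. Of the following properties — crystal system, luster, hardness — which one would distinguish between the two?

crystal system

Crystal system: Azurite monoclinic, Aragonite orthorhombic — these differ.
Luster: both vitreous — shared.
Hardness: both 3.5-4 — shared.
Only crystal system differs between Azurite and Aragonite among the listed tests.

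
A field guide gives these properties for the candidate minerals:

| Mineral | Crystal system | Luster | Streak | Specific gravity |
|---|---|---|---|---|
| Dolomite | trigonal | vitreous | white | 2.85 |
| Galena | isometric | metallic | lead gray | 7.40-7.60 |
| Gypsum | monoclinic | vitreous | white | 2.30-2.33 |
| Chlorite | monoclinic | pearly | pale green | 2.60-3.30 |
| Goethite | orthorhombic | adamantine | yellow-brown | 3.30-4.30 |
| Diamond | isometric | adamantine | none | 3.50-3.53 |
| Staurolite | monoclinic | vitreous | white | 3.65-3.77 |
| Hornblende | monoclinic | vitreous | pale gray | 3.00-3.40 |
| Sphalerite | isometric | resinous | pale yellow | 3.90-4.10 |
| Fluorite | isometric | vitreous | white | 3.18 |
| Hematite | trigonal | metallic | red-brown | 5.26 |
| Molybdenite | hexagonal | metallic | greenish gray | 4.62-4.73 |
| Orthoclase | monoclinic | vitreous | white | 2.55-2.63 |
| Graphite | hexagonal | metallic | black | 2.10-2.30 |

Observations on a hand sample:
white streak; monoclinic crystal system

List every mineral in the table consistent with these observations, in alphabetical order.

Gypsum, Orthoclase, Staurolite

White streak — Dolomite, Gypsum, Staurolite, Fluorite, Orthoclase remain.
Monoclinic crystal system excludes Dolomite, Fluorite.
Consistent with every observation: Gypsum, Orthoclase, Staurolite.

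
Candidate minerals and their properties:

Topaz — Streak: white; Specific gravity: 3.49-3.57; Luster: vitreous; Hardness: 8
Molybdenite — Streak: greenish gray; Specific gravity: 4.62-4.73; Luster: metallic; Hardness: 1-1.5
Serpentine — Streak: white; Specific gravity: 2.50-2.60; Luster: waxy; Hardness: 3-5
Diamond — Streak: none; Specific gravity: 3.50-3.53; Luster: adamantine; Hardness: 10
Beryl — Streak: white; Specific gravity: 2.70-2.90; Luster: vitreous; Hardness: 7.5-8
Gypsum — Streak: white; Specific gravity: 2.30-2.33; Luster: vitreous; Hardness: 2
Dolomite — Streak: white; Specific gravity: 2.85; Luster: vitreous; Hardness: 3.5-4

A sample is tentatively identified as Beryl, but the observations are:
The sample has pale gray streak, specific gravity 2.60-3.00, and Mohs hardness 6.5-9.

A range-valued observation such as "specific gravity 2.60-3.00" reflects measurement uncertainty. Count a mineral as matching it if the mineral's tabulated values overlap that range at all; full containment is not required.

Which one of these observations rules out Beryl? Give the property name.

streak

Pale gray streak: Beryl has white streak — outside the reference range.
Specific gravity 2.60-3.00: Beryl has SG 2.70-2.90 — matches.
Mohs hardness 6.5-9: Beryl has hardness 7.5-8 — matches.
Everything matches except the streak.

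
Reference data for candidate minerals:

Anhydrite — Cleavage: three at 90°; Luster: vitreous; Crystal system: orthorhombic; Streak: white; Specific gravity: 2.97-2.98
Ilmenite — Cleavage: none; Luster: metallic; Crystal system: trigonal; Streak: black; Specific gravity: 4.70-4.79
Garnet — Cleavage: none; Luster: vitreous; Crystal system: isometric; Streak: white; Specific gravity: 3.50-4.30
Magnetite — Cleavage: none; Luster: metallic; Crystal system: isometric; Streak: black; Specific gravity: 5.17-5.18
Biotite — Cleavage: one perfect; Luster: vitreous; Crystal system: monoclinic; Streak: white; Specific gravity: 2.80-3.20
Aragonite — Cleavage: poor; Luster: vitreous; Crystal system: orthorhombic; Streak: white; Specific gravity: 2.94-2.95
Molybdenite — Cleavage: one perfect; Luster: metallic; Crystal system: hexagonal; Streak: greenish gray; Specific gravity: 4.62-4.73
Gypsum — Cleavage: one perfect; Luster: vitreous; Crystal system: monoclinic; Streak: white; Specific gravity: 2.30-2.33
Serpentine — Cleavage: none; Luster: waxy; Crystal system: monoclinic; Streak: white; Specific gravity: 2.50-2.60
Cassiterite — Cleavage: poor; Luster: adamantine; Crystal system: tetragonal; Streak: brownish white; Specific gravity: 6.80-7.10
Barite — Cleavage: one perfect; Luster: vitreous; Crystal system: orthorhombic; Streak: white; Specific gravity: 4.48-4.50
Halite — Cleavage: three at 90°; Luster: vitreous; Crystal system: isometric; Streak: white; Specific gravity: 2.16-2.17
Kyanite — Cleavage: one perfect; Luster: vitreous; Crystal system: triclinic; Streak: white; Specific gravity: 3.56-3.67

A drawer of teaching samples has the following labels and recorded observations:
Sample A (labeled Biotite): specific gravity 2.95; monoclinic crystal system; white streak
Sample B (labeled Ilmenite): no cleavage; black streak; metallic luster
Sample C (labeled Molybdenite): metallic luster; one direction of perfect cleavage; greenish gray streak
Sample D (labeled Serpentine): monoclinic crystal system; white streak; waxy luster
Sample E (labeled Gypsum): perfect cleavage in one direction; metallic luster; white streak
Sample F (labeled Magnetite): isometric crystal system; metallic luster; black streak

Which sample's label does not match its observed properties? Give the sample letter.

E

Sample A: all recorded properties match Biotite.
Sample B: all recorded properties match Ilmenite.
Sample C: all recorded properties match Molybdenite.
Sample D: all recorded properties match Serpentine.
Sample E: metallic luster is outside the reference for Gypsum (vitreous luster) — mislabeled.
Sample F: all recorded properties match Magnetite.
The mislabeled specimen is E.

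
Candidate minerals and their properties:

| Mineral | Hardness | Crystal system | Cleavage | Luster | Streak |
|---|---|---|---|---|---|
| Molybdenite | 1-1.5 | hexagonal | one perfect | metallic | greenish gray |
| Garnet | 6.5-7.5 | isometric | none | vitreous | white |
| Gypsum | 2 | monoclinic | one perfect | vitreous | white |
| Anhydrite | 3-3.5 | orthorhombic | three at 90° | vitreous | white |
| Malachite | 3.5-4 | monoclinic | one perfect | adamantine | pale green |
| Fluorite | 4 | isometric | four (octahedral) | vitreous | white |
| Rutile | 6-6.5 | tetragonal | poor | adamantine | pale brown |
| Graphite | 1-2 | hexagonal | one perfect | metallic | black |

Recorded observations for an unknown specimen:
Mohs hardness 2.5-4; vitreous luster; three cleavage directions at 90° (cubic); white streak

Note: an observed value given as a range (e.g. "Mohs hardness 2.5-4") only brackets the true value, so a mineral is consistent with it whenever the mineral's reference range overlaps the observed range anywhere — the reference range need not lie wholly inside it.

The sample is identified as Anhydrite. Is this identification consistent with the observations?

Mohs hardness 2.5-4 — agrees with Anhydrite (hardness 3-3.5).
Vitreous luster — agrees with Anhydrite (vitreous luster).
Three cleavage directions at 90° (cubic) — agrees with Anhydrite (cleavage three at 90°).
White streak — agrees with Anhydrite (white streak).
Nothing contradicts Anhydrite.

Consistent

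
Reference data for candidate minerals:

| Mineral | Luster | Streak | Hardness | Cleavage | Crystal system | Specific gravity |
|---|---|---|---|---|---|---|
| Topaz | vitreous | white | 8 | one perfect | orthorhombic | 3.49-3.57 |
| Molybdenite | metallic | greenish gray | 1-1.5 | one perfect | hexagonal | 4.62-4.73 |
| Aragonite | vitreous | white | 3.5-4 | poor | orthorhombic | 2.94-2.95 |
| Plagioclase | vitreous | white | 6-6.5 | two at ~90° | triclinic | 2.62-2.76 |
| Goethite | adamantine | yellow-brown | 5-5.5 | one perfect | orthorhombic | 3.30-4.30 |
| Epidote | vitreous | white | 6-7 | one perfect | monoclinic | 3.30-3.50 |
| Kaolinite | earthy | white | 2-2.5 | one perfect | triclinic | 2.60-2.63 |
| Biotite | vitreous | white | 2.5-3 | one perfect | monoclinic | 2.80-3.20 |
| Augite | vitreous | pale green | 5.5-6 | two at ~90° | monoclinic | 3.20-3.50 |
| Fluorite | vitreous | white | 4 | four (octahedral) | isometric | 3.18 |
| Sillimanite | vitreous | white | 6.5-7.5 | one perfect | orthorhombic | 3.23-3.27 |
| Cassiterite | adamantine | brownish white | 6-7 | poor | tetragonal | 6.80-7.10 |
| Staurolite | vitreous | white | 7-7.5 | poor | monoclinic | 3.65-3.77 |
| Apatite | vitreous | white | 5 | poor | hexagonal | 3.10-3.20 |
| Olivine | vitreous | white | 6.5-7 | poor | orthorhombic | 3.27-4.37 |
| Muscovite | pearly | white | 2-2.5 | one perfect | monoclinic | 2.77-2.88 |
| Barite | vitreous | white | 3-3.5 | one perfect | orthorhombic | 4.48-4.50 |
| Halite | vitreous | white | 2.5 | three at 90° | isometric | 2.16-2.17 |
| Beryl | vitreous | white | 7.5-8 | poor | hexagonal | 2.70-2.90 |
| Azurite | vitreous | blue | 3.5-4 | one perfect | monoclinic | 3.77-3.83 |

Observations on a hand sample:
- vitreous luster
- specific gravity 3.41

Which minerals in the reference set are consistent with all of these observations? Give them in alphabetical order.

Vitreous luster is inconsistent with Molybdenite, Goethite, Kaolinite, Cassiterite, Muscovite.
Specific gravity 3.41 — narrows the field to Epidote, Augite, Olivine.
Consistent with every observation: Augite, Epidote, Olivine.

Augite, Epidote, Olivine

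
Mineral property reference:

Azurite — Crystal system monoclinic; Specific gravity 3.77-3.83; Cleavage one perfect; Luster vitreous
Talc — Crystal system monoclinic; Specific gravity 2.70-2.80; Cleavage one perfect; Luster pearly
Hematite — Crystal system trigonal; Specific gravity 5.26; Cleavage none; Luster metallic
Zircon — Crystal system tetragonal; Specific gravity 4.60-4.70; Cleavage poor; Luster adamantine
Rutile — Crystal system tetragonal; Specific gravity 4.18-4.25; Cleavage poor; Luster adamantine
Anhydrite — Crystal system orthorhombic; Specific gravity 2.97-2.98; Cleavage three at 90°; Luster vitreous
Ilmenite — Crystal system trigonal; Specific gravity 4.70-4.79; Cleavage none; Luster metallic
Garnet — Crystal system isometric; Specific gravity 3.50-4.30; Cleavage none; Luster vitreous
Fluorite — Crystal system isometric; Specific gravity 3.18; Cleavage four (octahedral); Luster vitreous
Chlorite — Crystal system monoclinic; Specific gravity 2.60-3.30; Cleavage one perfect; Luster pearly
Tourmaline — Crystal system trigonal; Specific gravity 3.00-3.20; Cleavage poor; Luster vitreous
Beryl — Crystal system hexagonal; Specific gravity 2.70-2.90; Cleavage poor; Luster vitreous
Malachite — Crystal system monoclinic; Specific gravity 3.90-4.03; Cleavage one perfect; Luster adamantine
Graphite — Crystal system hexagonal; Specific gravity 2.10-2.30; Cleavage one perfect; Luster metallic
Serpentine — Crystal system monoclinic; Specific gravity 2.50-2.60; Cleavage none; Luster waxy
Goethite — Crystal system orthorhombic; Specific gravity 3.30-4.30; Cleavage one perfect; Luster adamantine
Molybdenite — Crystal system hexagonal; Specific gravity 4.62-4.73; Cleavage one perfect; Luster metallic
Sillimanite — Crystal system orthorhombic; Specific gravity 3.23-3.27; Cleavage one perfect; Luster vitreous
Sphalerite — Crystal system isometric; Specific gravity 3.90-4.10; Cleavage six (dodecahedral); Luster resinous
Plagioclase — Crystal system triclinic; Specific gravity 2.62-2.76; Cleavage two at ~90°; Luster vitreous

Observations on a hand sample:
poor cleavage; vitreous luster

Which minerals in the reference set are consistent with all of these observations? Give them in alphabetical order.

Poor cleavage — Zircon, Rutile, Tourmaline, Beryl remain.
Vitreous luster eliminates Zircon, Rutile.
The minerals that satisfy all observations are Beryl, Tourmaline.

Beryl, Tourmaline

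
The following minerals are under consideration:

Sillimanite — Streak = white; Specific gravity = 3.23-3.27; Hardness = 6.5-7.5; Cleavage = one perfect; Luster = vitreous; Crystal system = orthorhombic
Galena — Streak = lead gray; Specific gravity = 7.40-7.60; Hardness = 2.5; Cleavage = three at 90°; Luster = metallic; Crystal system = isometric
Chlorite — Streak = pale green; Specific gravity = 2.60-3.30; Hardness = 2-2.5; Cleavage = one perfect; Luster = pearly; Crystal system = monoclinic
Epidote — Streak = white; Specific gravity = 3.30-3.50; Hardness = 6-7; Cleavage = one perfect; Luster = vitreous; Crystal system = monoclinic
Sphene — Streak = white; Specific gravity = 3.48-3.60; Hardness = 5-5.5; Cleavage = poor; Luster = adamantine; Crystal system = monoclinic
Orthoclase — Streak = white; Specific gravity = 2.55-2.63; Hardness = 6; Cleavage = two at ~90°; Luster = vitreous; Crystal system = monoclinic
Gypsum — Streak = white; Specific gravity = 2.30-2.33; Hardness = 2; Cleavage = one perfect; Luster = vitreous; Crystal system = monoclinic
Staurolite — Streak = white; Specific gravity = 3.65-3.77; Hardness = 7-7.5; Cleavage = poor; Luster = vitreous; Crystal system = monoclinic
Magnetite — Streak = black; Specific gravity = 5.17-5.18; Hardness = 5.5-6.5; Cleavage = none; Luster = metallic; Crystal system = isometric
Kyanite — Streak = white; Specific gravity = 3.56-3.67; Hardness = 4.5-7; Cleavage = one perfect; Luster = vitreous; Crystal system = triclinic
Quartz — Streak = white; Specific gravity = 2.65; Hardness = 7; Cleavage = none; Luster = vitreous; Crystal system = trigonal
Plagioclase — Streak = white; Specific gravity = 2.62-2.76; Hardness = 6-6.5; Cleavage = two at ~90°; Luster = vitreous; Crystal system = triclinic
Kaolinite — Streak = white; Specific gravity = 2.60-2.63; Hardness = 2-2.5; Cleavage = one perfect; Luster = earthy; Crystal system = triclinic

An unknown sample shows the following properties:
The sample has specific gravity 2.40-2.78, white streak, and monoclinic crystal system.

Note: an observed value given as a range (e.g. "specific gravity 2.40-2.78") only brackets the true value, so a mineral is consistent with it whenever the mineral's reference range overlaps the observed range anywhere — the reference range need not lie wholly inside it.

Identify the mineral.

Specific gravity 2.40-2.78: only Chlorite, Orthoclase, Quartz, Plagioclase, Kaolinite remain.
White streak rules out Chlorite.
Monoclinic crystal system: leaves Orthoclase.
Orthoclase is the sole remaining match.

Orthoclase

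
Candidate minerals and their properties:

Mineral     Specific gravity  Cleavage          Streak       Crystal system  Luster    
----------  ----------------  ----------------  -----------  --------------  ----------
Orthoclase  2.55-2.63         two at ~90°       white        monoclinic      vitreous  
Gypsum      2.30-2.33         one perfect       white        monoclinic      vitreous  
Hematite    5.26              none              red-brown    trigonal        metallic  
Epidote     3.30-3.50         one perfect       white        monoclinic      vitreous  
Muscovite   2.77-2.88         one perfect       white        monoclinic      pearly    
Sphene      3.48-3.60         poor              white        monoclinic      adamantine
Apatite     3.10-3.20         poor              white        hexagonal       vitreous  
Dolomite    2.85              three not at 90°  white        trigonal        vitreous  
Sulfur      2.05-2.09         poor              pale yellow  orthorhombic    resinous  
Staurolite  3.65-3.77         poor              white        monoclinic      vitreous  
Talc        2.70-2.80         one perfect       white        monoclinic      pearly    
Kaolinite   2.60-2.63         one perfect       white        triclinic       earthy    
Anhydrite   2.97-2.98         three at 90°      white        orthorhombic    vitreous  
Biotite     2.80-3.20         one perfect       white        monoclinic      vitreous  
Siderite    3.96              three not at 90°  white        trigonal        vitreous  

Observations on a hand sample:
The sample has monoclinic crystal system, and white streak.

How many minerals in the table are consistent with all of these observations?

Monoclinic crystal system — narrows the field to Orthoclase, Gypsum, Epidote, Muscovite, Sphene, Staurolite, Talc, Biotite.
White streak — no further eliminations.
Consistent with every observation: Biotite, Epidote, Gypsum, Muscovite, Orthoclase, Sphene, Staurolite, Talc.
That is 8 minerals.

8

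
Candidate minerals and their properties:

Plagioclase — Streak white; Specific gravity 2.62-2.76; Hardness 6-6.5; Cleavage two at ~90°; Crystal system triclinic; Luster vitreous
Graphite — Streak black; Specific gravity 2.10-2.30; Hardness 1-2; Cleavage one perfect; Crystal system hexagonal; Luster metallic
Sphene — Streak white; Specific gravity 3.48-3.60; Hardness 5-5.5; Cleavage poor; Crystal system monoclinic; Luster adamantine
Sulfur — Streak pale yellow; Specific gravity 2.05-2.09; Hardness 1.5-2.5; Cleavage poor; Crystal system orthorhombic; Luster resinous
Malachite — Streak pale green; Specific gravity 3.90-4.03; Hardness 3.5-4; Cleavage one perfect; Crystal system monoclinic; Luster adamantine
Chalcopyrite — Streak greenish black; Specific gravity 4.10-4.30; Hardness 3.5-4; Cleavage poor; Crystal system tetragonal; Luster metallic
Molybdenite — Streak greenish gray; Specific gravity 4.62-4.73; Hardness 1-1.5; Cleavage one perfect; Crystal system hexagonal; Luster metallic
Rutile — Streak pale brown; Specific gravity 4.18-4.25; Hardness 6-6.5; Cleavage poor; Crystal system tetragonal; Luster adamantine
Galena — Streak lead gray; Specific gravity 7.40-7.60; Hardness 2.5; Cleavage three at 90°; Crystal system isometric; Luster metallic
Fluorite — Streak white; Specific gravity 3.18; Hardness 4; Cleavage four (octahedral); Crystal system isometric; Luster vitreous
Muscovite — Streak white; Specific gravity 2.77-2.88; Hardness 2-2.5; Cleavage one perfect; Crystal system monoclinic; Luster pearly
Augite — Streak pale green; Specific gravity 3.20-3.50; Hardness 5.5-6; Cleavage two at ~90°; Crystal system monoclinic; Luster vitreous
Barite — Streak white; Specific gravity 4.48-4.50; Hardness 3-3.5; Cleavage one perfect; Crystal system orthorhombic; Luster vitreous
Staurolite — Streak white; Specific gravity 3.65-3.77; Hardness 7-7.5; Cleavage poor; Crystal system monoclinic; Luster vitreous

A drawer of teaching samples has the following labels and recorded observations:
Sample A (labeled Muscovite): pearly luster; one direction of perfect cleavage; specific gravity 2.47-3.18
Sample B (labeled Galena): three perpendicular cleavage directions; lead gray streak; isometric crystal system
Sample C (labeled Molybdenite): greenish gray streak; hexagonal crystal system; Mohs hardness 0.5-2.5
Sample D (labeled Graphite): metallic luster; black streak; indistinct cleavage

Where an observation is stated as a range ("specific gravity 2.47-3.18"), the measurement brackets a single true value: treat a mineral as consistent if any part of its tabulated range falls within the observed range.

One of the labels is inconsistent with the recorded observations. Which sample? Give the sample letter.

D

Sample A: observations are consistent with Muscovite.
Sample B: observations are consistent with Galena.
Sample C: observations are consistent with Molybdenite.
Sample D: indistinct cleavage is outside the reference for Graphite (cleavage one perfect) — mislabeled.
Only sample D is inconsistent with its label.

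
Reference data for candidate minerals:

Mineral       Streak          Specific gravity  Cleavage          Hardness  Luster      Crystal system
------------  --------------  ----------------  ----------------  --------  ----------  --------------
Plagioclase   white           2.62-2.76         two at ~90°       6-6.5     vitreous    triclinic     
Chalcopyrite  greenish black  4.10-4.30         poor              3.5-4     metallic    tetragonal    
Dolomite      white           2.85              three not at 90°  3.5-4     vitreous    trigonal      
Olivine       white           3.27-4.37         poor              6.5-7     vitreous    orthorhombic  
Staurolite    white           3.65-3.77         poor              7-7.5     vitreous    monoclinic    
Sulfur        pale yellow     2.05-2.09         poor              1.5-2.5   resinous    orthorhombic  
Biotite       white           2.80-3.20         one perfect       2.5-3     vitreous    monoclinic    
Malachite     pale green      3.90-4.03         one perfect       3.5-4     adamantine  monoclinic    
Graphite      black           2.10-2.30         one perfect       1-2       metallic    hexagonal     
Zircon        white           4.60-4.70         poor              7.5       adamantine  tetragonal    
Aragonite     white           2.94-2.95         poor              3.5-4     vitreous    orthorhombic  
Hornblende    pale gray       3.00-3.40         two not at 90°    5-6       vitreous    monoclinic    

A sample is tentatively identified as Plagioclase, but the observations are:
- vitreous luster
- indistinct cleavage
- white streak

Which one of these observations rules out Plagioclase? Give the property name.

Vitreous luster: Plagioclase has vitreous luster — within range.
Indistinct cleavage: Plagioclase has cleavage two at ~90° — inconsistent.
White streak: Plagioclase has white streak — within range.
Everything matches except the cleavage.

cleavage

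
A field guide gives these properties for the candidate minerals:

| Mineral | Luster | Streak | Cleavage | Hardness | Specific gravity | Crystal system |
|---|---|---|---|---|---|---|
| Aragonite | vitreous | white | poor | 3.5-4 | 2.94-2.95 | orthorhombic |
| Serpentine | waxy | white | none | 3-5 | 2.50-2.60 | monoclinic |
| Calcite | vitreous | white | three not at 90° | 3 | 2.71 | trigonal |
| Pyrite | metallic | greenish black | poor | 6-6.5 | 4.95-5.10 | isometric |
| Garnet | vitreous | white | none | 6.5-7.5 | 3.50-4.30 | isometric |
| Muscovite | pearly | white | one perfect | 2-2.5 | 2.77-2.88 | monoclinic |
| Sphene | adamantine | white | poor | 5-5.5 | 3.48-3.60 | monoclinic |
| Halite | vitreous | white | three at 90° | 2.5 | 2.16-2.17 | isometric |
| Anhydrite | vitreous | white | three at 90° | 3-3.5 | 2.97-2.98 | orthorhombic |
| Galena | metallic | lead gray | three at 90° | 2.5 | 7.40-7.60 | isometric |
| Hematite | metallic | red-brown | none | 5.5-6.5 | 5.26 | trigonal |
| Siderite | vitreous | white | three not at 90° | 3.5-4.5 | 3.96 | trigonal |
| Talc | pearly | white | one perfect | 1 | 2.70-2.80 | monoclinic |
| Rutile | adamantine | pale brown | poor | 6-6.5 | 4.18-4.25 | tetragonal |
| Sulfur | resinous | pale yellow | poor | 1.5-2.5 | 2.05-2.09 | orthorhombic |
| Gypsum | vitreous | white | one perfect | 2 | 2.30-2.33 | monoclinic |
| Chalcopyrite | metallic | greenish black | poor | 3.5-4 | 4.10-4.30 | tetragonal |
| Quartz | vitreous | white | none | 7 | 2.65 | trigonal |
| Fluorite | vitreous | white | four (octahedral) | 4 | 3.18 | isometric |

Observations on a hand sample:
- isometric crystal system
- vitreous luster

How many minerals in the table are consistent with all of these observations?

Isometric crystal system — leaves Pyrite, Garnet, Halite, Galena, Fluorite.
Vitreous luster excludes Pyrite, Galena.
The minerals that satisfy all observations are Fluorite, Garnet, Halite.
That is 3 minerals.

3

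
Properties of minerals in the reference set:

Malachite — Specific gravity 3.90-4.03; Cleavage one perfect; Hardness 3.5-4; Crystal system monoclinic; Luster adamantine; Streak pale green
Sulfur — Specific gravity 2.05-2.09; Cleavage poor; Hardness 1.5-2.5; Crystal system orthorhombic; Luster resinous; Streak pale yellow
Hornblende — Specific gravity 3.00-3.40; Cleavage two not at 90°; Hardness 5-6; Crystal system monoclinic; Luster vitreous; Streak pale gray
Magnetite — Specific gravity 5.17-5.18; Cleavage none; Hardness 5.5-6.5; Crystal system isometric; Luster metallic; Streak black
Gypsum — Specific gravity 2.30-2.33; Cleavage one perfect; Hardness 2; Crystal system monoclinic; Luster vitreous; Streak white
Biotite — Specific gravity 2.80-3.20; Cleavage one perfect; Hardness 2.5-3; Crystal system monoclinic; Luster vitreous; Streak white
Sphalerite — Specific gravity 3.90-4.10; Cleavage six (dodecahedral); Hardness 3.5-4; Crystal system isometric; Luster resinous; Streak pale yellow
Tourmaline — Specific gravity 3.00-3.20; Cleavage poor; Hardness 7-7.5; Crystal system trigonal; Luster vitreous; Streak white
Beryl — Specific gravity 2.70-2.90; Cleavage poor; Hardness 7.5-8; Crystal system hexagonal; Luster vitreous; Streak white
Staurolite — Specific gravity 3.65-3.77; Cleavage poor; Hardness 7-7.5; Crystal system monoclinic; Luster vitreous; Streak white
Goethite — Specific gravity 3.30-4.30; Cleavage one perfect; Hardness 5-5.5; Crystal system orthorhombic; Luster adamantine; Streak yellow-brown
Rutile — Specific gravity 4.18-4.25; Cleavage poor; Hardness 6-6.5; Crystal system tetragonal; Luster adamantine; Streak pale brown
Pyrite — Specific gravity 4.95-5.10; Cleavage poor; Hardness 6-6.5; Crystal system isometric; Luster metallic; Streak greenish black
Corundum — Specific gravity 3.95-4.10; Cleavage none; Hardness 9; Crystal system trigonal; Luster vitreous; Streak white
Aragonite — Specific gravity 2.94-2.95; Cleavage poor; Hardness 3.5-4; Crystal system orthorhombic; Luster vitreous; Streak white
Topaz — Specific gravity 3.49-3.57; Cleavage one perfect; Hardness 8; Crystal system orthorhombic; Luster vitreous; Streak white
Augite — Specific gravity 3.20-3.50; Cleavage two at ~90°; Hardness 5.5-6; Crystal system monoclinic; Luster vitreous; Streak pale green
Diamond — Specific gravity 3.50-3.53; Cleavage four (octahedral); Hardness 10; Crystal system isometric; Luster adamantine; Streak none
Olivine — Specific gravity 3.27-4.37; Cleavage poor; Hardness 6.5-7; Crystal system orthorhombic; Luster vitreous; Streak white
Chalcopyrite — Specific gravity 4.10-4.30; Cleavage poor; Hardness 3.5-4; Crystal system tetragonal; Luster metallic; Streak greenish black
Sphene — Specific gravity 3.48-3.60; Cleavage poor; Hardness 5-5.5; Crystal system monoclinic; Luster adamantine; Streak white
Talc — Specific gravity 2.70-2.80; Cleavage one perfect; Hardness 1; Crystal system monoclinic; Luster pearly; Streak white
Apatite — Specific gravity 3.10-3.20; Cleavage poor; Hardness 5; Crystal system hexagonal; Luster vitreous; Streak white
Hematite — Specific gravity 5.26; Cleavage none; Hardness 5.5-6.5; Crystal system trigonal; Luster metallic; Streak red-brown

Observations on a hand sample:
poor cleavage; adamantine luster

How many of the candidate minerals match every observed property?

Poor cleavage: only Sulfur, Tourmaline, Beryl, Staurolite, Rutile, Pyrite, Aragonite, Olivine, Chalcopyrite, Sphene, Apatite remain.
Adamantine luster: leaves Rutile, Sphene.
The minerals that satisfy all observations are Rutile, Sphene.
That is 2 minerals.

2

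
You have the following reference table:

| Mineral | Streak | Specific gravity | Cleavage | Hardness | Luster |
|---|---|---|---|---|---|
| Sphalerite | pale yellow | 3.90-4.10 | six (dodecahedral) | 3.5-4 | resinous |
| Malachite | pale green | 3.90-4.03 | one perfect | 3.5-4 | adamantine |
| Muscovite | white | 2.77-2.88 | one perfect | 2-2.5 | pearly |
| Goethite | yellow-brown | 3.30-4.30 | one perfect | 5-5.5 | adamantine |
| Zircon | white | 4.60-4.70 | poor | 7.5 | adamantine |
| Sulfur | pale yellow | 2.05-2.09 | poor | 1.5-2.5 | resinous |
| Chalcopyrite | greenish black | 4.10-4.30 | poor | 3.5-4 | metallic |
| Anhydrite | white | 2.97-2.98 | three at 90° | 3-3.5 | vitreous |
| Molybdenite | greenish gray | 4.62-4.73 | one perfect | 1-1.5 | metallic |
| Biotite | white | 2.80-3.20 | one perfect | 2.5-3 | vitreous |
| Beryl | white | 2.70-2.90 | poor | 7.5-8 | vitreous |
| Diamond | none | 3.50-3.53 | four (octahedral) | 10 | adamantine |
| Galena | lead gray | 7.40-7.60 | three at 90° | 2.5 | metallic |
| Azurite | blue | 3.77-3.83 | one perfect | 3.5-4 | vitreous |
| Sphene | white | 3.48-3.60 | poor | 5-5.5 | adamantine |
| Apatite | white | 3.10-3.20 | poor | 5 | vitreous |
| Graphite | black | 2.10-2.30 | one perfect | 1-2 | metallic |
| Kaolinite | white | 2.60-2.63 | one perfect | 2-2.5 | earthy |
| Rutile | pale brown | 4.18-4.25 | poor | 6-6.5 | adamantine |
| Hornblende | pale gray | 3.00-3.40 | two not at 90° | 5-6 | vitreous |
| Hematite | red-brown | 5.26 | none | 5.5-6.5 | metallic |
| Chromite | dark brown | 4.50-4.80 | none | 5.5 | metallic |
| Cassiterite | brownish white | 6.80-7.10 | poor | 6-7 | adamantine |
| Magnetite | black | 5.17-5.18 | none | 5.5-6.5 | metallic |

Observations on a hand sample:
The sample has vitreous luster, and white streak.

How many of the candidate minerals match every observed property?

4

Vitreous luster: leaves Anhydrite, Biotite, Beryl, Azurite, Apatite, Hornblende.
White streak rules out Azurite, Hornblende.
Remaining candidates: Anhydrite, Apatite, Beryl, Biotite.
That is 4 minerals.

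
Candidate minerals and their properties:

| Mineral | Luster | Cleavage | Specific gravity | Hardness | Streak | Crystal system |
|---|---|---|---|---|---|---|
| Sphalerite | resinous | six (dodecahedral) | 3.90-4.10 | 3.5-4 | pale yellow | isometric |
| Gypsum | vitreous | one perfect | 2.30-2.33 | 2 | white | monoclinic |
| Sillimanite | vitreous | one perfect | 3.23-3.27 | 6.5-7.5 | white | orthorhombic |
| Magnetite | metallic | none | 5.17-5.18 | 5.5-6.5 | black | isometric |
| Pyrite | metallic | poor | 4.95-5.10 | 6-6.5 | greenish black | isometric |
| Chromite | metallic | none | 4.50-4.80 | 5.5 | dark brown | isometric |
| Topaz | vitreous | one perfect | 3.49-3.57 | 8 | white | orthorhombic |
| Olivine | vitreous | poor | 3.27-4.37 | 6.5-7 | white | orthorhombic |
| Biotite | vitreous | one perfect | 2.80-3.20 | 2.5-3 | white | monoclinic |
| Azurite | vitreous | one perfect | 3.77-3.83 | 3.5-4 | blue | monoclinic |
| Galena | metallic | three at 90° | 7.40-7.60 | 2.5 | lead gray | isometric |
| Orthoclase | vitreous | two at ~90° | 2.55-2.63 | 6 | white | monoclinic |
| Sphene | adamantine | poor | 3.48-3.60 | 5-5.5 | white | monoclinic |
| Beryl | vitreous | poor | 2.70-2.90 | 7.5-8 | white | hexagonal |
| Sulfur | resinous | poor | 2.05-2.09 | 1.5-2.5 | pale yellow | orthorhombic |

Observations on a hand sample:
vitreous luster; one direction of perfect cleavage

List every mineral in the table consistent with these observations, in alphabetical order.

Vitreous luster — Gypsum, Sillimanite, Topaz, Olivine, Biotite, Azurite, Orthoclase, Beryl remain.
One direction of perfect cleavage is inconsistent with Olivine, Orthoclase, Beryl.
Consistent with every observation: Azurite, Biotite, Gypsum, Sillimanite, Topaz.

Azurite, Biotite, Gypsum, Sillimanite, Topaz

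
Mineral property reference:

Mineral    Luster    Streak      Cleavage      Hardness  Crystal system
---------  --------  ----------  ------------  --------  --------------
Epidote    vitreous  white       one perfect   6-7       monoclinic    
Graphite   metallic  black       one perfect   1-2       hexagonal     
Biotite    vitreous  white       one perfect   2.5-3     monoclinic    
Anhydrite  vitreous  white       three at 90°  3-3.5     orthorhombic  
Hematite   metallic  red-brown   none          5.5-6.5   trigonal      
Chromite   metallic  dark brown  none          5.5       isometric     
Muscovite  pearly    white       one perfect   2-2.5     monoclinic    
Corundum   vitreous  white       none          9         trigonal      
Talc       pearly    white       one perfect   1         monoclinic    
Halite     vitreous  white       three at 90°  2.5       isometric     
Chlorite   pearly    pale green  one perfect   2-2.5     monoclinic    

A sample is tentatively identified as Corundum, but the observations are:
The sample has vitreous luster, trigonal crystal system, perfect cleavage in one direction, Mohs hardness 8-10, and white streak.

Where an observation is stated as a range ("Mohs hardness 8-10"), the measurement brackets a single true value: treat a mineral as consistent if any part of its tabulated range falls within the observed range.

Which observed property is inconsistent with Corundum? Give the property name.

Vitreous luster: Corundum has vitreous luster — within range.
Trigonal crystal system: Corundum has trigonal system — within range.
Perfect cleavage in one direction: Corundum has cleavage none — outside the reference range.
Mohs hardness 8-10: Corundum has hardness 9 — within range.
White streak: Corundum has white streak — within range.
Everything matches except the cleavage.

cleavage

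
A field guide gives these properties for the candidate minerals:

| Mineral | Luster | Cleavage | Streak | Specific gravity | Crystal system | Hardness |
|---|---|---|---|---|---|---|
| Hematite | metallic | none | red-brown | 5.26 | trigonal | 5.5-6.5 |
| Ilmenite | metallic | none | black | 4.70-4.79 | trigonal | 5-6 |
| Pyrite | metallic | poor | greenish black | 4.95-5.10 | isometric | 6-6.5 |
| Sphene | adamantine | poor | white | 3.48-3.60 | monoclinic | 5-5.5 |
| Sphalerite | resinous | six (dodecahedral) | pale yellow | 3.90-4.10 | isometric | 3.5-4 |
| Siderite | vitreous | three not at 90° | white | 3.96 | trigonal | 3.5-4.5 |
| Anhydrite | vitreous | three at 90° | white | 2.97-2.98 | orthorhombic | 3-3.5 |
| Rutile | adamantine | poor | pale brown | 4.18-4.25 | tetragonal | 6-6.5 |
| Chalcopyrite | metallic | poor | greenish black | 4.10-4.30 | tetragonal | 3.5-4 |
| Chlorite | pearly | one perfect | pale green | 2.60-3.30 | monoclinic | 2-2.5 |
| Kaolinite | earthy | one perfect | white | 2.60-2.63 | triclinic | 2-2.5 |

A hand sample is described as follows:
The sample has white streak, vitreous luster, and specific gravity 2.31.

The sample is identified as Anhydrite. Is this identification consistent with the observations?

Inconsistent

White streak — consistent with Anhydrite (white streak).
Vitreous luster — consistent with Anhydrite (vitreous luster).
Specific gravity 2.31 — Anhydrite has SG 2.97-2.98; inconsistent.
The specific gravity observation rules out Anhydrite.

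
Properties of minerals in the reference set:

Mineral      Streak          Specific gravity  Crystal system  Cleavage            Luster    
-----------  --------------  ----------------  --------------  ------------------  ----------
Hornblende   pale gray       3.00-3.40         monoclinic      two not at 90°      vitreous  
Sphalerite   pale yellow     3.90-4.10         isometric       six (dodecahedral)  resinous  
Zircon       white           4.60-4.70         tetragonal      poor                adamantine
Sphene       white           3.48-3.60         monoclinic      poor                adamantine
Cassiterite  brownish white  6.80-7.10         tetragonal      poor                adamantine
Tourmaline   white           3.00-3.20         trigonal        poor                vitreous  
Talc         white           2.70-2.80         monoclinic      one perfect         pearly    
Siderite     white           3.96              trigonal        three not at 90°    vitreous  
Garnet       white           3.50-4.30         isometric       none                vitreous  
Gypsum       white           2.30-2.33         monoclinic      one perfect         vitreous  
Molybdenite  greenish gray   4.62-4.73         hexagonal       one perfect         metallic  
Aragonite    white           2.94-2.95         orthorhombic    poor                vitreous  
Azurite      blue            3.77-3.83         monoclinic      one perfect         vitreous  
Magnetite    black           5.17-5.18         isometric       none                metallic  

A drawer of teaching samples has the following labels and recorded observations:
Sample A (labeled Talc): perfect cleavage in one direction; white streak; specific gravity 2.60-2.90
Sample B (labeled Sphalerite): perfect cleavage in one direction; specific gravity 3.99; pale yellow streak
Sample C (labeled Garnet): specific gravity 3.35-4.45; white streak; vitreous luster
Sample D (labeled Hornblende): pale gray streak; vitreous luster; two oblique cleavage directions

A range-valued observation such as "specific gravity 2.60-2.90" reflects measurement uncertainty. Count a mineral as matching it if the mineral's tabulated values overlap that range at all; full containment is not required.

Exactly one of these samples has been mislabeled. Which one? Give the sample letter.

B

Sample A: every observation is compatible with the reference values for Talc.
Sample B: Sphalerite has cleavage six (dodecahedral), but the record shows perfect cleavage in one direction — this label is wrong.
Sample C: every observation is compatible with the reference values for Garnet.
Sample D: every observation is compatible with the reference values for Hornblende.
The mislabeled specimen is B.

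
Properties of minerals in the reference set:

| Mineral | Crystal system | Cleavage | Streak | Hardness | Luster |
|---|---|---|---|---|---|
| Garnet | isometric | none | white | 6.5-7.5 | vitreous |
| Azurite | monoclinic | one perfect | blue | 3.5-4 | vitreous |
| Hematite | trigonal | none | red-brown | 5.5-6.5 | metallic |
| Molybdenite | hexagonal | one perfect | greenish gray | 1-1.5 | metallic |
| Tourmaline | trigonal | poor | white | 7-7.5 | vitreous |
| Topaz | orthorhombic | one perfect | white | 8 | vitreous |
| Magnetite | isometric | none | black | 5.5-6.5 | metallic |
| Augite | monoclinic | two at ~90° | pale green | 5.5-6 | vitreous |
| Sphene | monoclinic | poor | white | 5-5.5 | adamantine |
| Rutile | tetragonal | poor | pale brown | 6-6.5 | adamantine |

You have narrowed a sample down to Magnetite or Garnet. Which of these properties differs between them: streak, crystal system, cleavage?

Streak: Magnetite black, Garnet white — distinct.
Crystal system: both isometric — shared.
Cleavage: both none — shared.
Of the listed properties, streak is the one that separates them.

streak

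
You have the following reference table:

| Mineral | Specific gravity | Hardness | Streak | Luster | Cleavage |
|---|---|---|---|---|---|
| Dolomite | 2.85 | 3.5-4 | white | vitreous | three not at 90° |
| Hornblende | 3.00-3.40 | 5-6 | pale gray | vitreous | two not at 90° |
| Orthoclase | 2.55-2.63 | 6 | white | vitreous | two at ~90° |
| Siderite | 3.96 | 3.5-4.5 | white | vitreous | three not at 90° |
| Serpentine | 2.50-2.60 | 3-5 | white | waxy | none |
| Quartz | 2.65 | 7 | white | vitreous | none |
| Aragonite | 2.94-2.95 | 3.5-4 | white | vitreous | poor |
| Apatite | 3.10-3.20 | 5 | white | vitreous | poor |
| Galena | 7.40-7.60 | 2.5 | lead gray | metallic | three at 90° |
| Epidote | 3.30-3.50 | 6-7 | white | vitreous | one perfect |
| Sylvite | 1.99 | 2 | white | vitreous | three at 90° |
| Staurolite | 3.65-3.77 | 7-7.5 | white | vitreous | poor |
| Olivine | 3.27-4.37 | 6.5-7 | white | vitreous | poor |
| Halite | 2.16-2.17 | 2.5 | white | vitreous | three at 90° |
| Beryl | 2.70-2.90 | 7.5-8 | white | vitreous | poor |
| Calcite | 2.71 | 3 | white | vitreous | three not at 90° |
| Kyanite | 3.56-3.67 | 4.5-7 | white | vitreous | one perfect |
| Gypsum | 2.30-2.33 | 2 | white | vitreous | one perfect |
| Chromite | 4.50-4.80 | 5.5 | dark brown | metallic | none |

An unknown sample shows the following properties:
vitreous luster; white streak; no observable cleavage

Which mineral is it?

Vitreous luster is inconsistent with Serpentine, Galena, Chromite.
White streak excludes Hornblende.
No observable cleavage: leaves Quartz.
The only mineral consistent with every observation is Quartz.

Quartz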